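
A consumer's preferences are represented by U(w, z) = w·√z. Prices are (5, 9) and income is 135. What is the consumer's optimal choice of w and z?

MU_w = √z and MU_z = 0.5·w·z^(-0.5).
MRS = MU_w/MU_z = (2)·z/w.
Tangency: set MRS = p_w/p_z = 5/9.
So (2)·z/w = 5/9, i.e. z = (5/18)·w.
Substitute into the budget 5·w + 9·z = 135: 7.5·w = 135, so w* = 18.
Then z* = (5/18)·18 = 5.

w* = 18, z* = 5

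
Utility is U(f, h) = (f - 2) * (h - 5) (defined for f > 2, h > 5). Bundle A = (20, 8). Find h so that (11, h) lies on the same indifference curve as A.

U(20, 8) = 54.
Set U(11, h) = 54 and solve.
With f = 11: (11 − 2) = 9, so (h − 5) = 54/9 = 6.
So h = 5 + 6 = 11.
Check: U(11, 11) = 54.

h = 11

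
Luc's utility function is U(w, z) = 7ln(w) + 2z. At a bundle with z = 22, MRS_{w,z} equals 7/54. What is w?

MU_w = 7/w, MU_z = 2.
MRS = 7/w ÷ 2.
MRS depends only on w: 3.5/w = 7/54 ⇒ w = 3.5/(7/54) = 27.

w = 27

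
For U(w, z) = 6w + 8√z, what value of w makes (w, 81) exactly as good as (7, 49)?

U(7, 49) = 98.
Set U(w, 81) = 98 and solve.
With z = 81: √81 = 9, so 6w = 98 − 8·9 = 26 and w = 13/3.
Check: U(13/3, 81) = 98.

w = 13/3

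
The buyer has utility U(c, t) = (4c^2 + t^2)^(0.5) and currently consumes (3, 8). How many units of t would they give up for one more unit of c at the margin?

MRS = 1.5

For CES with ρ = 2, MRS = (4/1)·(t/c)^(-1).
At (3, 8): MRS = 1.5.
That is, one extra unit of c is worth 1.5 units of t at the margin.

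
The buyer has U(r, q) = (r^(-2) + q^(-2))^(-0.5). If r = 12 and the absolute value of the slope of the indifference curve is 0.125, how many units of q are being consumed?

q = 6

For CES with ρ = -2, MRS = (q/r)^3.
Setting (q/12)^3 = 0.125 gives q/12 = 0.5 and q = 6.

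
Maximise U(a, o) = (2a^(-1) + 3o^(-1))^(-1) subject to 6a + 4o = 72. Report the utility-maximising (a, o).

a* = 6, o* = 9

For CES with ρ = -1, MRS = (2/3)·(o/a)^2.
Tangency: set MRS = p_a/p_o = 6/4 = 1.5.
So (o/a)^2 = 2.25; taking the square root, o/a = 1.5, i.e. o = 1.5·a.
Substitute into the budget 6·a + 4·o = 72: 12·a = 72, so a* = 6 and o* = 1.5·6 = 9.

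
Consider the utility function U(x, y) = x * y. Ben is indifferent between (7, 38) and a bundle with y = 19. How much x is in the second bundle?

U(7, 38) = 266.
Set U(x, 19) = 266 and solve.
With y = 19: x = 266/19 = 14.
Check: U(14, 19) = 266.

x = 14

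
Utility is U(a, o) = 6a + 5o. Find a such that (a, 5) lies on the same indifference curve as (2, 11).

U(2, 11) = 67.
Set U(a, 5) = 67 and solve.
6a + 5·5 = 67 ⇒ 6a = 42 ⇒ a = 7.
Check: U(7, 5) = 67.

a = 7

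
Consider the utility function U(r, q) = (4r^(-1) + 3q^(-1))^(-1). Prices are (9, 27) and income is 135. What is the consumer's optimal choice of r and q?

r* = 6, q* = 3

For CES with ρ = -1, MRS = (4/3)·(q/r)^2.
Tangency: set MRS = p_r/p_q = 9/27 = 1/3.
So (q/r)^2 = 0.25; taking the square root, q/r = 0.5, i.e. q = 0.5·r.
Substitute into the budget 9·r + 27·q = 135: 22.5·r = 135, so r* = 6 and q* = 0.5·6 = 3.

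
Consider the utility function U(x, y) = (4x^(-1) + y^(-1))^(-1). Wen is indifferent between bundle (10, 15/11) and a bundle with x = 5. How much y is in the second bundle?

y = 3

U depends on (x, y) only through S = 4x^(-1) + y^(-1), so equal utility means equal S. At (10, 15/11): S = 17/15.
With x = 5: 4·5^(-1) = 0.8, so y^(-1) = 17/15 − 0.8 = 1/3.
Hence y = 1/(1/3) = 3.
Check: U(5, 3) = 0.8824.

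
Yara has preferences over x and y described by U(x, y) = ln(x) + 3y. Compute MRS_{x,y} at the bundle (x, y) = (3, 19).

MRS = 1/9

MU_x = 1/x, MU_y = 3.
MRS = 1/x ÷ 3.
At (3, 19): MRS = 1/9.
The indifference curve has slope −1/9 at this bundle.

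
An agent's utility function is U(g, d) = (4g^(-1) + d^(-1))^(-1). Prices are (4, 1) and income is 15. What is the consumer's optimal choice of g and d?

g* = 3, d* = 3

For CES with ρ = -1, MRS = (4/1)·(d/g)^2.
Tangency: set MRS = p_g/p_d = 4/1 = 4.
So (d/g)^2 = 1; taking the square root, d/g = 1, i.e. d = g.
Substitute into the budget 4·g + 1·d = 15: 5·g = 15, so g* = 3 and d* = 3.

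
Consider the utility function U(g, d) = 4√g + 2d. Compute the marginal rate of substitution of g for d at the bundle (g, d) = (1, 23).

MU_g = 4/(2√g), MU_d = 2.
MRS = 4/(2√g) ÷ 2.
At (1, 23): MRS = 1.
That is, one extra unit of g is worth 1 units of d at the margin.

MRS = 1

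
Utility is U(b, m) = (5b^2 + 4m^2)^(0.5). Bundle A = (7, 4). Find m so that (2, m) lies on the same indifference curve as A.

m = 8.5

U depends on (b, m) only through S = 5b^2 + 4m^2, so equal utility means equal S. At (7, 4): S = 309.
With b = 2: 5·2^2 = 20, so 4m^2 = 309 − 20 = 289, i.e. m^2 = 72.25.
Hence m = √72.25 = 8.5.
Check: U(2, 8.5) = 17.5784.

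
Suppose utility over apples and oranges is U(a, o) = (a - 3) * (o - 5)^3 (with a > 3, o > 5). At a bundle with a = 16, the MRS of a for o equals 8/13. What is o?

o = 29

MU_a = (o−5)^3, MU_o = 3·(a−3)·(o−5)^2.
MRS = (1/3)·(o−5)/(a−3).
Substitute a = 16: MRS = (o − 5)/39. Setting this equal to 8/13 gives o − 5 = (8/13)·39 = 24, so o = 29.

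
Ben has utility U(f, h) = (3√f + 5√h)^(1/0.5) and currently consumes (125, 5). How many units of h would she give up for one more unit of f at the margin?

For CES with ρ = 0.5, MRS = (3/5)·√(h/f).
At (125, 5): MRS = 3/25.
The indifference curve has slope −3/25 at this bundle.

MRS = 3/25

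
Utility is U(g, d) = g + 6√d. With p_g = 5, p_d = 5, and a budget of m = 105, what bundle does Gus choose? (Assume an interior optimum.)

MU_g = 1, MU_d = 6/(2√d).
MRS = 1 ÷ (6/(2√d)).
Tangency: set MRS = p_g/p_d = 5/5 = 1.
MRS depends only on d: (1/3)·√d = 1 ⇒ √d = 1/(1/3) = 3 ⇒ d* = 9.
From the budget, 5·g = 105 − 5·9 = 60, so g* = 12.

g* = 12, d* = 9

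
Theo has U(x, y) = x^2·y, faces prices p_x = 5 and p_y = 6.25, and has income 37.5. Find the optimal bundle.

x* = 5, y* = 2

MU_x = 2·x·y and MU_y = x^2.
MRS = MU_x/MU_y = (2/1)·y/x.
Tangency: set MRS = p_x/p_y = 5/6.25 = 0.8.
So (2/1)·y/x = 0.8, i.e. y = 0.4·x.
Substitute into the budget 5·x + 6.25·y = 37.5: 7.5·x = 37.5, so x* = 5.
Then y* = 0.4·5 = 2.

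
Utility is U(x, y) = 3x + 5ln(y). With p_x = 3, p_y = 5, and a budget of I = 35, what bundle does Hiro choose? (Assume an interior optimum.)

MU_x = 3, MU_y = 5/y.
MRS = 3 ÷ (5/y).
Tangency: set MRS = p_x/p_y = 3/5 = 0.6.
MRS depends only on y: 0.6·y = 0.6 ⇒ y* = 0.6/0.6 = 1.
From the budget, 3·x = 35 − 5·1 = 30, so x* = 10.

x* = 10, y* = 1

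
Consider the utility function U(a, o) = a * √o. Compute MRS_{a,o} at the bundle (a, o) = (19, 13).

MU_a = √o and MU_o = 0.5·a·o^(-0.5).
MRS = MU_a/MU_o = (2)·o/a.
At (19, 13): MRS = 26/19.
That is, one extra unit of a is worth 26/19 units of o at the margin.

MRS = 26/19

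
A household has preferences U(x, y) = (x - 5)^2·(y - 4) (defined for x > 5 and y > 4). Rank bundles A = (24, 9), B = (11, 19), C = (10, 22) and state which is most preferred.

Bundle A

Evaluate utility at each bundle:
U(A) = 1805.
U(B) = 540.
U(C) = 450.
Highest utility is A, so A ≻ B ≻ C.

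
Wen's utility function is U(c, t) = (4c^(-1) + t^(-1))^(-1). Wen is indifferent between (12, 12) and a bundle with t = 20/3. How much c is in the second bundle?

c = 15

U depends on (c, t) only through S = 4c^(-1) + t^(-1), so equal utility means equal S. At (12, 12): S = 5/12.
With t = 20/3: (20/3)^(-1) = 0.15, so 4c^(-1) = 5/12 − 0.15 = 4/15, i.e. c^(-1) = 1/15.
Hence c = 1/(1/15) = 15.
Check: U(15, 20/3) = 2.4.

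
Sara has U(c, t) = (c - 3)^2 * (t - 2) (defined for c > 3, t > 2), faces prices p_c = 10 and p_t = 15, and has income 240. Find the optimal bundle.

c* = 15, t* = 6

MU_c = 2·(c−3)·(t−2), MU_t = (c−3)^2.
MRS = (2/1)·(t−2)/(c−3).
Tangency: set MRS = p_c/p_t = 10/15 = 2/3.
So (2/1)·(t − 2)/(c − 3) = 2/3, i.e. (t − 2) = (1/3)·(c − 3).
Rewrite the budget in excess-of-subsistence terms: 10·(c − 3) + 15·(t − 2) = 240 − 10·3 − 15·2 = 180.
Substituting, 15·(c − 3) = 180, so c − 3 = 12 and c* = 15.
Then t − 2 = (1/3)·12 = 4, so t* = 6.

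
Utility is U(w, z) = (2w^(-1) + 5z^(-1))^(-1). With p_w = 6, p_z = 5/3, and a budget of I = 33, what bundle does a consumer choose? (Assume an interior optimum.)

w* = 3, z* = 9

For CES with ρ = -1, MRS = (2/5)·(z/w)^2.
Tangency: set MRS = p_w/p_z = 6/(5/3) = 3.6.
So (z/w)^2 = 9; taking the square root, z/w = 3, i.e. z = 3·w.
Substitute into the budget 6·w + (5/3)·z = 33: 11·w = 33, so w* = 3 and z* = 3·3 = 9.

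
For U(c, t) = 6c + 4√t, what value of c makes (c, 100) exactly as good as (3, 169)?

c = 5

U(3, 169) = 70.
Set U(c, 100) = 70 and solve.
With t = 100: √100 = 10, so 6c = 70 − 4·10 = 30 and c = 5.
Check: U(5, 100) = 70.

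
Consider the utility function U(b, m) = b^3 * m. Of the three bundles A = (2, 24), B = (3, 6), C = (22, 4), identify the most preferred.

Bundle C

Evaluate utility at each bundle:
U(A) = 192.
U(B) = 162.
U(C) = 42592.
Highest utility is C, so C ≻ A ≻ B.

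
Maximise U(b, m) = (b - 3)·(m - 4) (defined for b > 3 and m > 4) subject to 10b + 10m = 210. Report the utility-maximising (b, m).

b* = 10, m* = 11

MU_b = (m−4), MU_m = (b−3).
MRS = (m−4)/(b−3).
Tangency: set MRS = p_b/p_m = 10/10 = 1.
So (m − 4)/(b − 3) = 1, i.e. (m − 4) = (b − 3).
Rewrite the budget in excess-of-subsistence terms: 10·(b − 3) + 10·(m − 4) = 210 − 10·3 − 10·4 = 140.
Substituting, 20·(b − 3) = 140, so b − 3 = 7 and b* = 10.
Then m − 4 = 7, so m* = 11.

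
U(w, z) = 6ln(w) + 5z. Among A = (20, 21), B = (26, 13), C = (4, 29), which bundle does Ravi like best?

Evaluate utility at each bundle:
U(A) = 122.974.
U(B) = 84.549.
U(C) = 153.318.
Highest utility is C, so C ≻ A ≻ B.

Bundle C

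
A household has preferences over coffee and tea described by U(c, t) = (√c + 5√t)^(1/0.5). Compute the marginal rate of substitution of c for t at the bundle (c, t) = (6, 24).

For CES with ρ = 0.5, MRS = (1/5)·√(t/c).
At (6, 24): MRS = 0.4.
So at (6, 24) the consumer would give up 0.4 units of t for one more unit of c.

MRS = 0.4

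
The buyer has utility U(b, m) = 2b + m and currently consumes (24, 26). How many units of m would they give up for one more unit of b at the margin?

MU_b = 2, MU_m = 1, so MRS = 2/1 = 2 at every bundle.
At (24, 26): MRS = 2.
The indifference curve has slope −2 at this bundle.

MRS = 2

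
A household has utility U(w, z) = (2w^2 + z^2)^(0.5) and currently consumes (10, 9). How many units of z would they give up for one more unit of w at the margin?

MRS = 20/9

For CES with ρ = 2, MRS = (2/1)·(z/w)^(-1).
At (10, 9): MRS = 20/9.
That is, one extra unit of w is worth 20/9 units of z at the margin.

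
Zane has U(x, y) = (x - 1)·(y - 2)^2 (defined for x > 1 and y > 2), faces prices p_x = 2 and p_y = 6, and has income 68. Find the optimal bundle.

x* = 10, y* = 8

MU_x = (y−2)^2, MU_y = 2·(x−1)·(y−2).
MRS = (1/2)·(y−2)/(x−1).
Tangency: set MRS = p_x/p_y = 2/6 = 1/3.
So (1/2)·(y − 2)/(x − 1) = 1/3, i.e. (y − 2) = (2/3)·(x − 1).
Rewrite the budget in excess-of-subsistence terms: 2·(x − 1) + 6·(y − 2) = 68 − 2·1 − 6·2 = 54.
Substituting, 6·(x − 1) = 54, so x − 1 = 9 and x* = 10.
Then y − 2 = (2/3)·9 = 6, so y* = 8.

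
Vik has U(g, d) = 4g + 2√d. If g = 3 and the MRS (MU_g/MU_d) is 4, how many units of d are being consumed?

MU_g = 4, MU_d = 2/(2√d).
MRS = 4 ÷ (2/(2√d)).
MRS depends only on d: 4·√d = 4 ⇒ √d = 4/4 = 1 ⇒ d = 1.

d = 1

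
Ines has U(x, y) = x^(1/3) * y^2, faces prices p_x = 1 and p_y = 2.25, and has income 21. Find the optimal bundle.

MU_x = 1/3·x^(-2/3)·y^2 and MU_y = 2·x^(1/3)·y.
MRS = MU_x/MU_y = (1/6)·y/x.
Tangency: set MRS = p_x/p_y = 1/2.25 = 4/9.
So (1/6)·y/x = 4/9, i.e. y = (8/3)·x.
Substitute into the budget 1·x + 2.25·y = 21: 7·x = 21, so x* = 3.
Then y* = (8/3)·3 = 8.

x* = 3, y* = 8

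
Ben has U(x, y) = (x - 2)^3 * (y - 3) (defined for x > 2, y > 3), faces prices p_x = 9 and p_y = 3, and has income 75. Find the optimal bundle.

x* = 6, y* = 7

MU_x = 3·(x−2)^2·(y−3), MU_y = (x−2)^3.
MRS = (3/1)·(y−3)/(x−2).
Tangency: set MRS = p_x/p_y = 9/3 = 3.
So (3/1)·(y − 3)/(x − 2) = 3, i.e. (y − 3) = (x − 2).
Rewrite the budget in excess-of-subsistence terms: 9·(x − 2) + 3·(y − 3) = 75 − 9·2 − 3·3 = 48.
Substituting, 12·(x − 2) = 48, so x − 2 = 4 and x* = 6.
Then y − 3 = 4, so y* = 7.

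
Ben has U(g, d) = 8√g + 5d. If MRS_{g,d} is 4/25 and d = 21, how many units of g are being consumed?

MU_g = 8/(2√g), MU_d = 5.
MRS = 8/(2√g) ÷ 5.
MRS depends only on g: 0.8/√g = 4/25 ⇒ √g = 0.8/(4/25) = 5 ⇒ g = 25.

g = 25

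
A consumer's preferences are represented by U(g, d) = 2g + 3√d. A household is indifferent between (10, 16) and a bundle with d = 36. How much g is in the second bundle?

U(10, 16) = 32.
Set U(g, 36) = 32 and solve.
With d = 36: √36 = 6, so 2g = 32 − 3·6 = 14 and g = 7.
Check: U(7, 36) = 32.

g = 7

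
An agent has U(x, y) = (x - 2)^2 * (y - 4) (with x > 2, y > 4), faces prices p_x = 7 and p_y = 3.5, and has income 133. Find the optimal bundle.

x* = 12, y* = 14

MU_x = 2·(x−2)·(y−4), MU_y = (x−2)^2.
MRS = (2/1)·(y−4)/(x−2).
Tangency: set MRS = p_x/p_y = 7/3.5 = 2.
So (2/1)·(y − 4)/(x − 2) = 2, i.e. (y − 4) = (x − 2).
Rewrite the budget in excess-of-subsistence terms: 7·(x − 2) + 3.5·(y − 4) = 133 − 7·2 − 3.5·4 = 105.
Substituting, 10.5·(x − 2) = 105, so x − 2 = 10 and x* = 12.
Then y − 4 = 10, so y* = 14.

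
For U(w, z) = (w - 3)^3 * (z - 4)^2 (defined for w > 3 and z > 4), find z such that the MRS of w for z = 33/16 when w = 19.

z = 26

MU_w = 3·(w−3)^2·(z−4)^2, MU_z = 2·(w−3)^3·(z−4).
MRS = (3/2)·(z−4)/(w−3).
Substitute w = 19: MRS = (z − 4)/(32/3). Setting this equal to 33/16 gives z − 4 = (33/16)·(32/3) = 22, so z = 26.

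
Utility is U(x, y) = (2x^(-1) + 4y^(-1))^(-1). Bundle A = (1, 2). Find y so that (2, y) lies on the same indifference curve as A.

y = 4/3

U depends on (x, y) only through S = 2x^(-1) + 4y^(-1), so equal utility means equal S. At (1, 2): S = 4.
With x = 2: 2·2^(-1) = 1, so 4y^(-1) = 4 − 1 = 3, i.e. y^(-1) = 0.75.
Hence y = 1/0.75 = 4/3.
Check: U(2, 4/3) = 0.25.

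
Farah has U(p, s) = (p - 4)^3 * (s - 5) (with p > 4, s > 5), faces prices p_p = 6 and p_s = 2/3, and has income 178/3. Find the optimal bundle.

MU_p = 3·(p−4)^2·(s−5), MU_s = (p−4)^3.
MRS = (3/1)·(s−5)/(p−4).
Tangency: set MRS = p_p/p_s = 6/(2/3) = 9.
So (3/1)·(s − 5)/(p − 4) = 9, i.e. (s − 5) = 3·(p − 4).
Rewrite the budget in excess-of-subsistence terms: 6·(p − 4) + (2/3)·(s − 5) = 178/3 − 6·4 − (2/3)·5 = 32.
Substituting, 8·(p − 4) = 32, so p − 4 = 4 and p* = 8.
Then s − 5 = 3·4 = 12, so s* = 17.

p* = 8, s* = 17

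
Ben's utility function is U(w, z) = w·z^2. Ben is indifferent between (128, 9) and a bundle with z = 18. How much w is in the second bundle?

U(128, 9) = 10368.
Set U(w, 18) = 10368 and solve.
With z = 18: 18^2 = 324, so w = 10368/324 = 32.
Check: U(32, 18) = 10368.

w = 32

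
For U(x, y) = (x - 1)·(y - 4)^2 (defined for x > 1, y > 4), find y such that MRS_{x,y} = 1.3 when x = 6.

y = 17

MU_x = (y−4)^2, MU_y = 2·(x−1)·(y−4).
MRS = (1/2)·(y−4)/(x−1).
Substitute x = 6: MRS = (y − 4)/10. Setting this equal to 1.3 gives y − 4 = 1.3·10 = 13, so y = 17.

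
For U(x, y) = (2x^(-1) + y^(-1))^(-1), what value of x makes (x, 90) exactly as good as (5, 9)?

x = 4

U depends on (x, y) only through S = 2x^(-1) + y^(-1), so equal utility means equal S. At (5, 9): S = 23/45.
With y = 90: 90^(-1) = 1/90, so 2x^(-1) = 23/45 − 1/90 = 0.5, i.e. x^(-1) = 0.25.
Hence x = 1/0.25 = 4.
Check: U(4, 90) = 1.9565.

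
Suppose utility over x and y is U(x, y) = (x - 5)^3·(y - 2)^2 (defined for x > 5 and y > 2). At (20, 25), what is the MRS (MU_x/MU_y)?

MU_x = 3·(x−5)^2·(y−2)^2, MU_y = 2·(x−5)^3·(y−2).
MRS = (3/2)·(y−2)/(x−5).
At (20, 25): MRS = 2.3.
So at (20, 25) the consumer would give up 2.3 units of y for one more unit of x.

MRS = 2.3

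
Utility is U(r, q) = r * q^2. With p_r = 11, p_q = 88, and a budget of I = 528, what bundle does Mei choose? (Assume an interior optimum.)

r* = 16, q* = 4

MU_r = q^2 and MU_q = 2·r·q.
MRS = MU_r/MU_q = (1/2)·q/r.
Tangency: set MRS = p_r/p_q = 11/88 = 0.125.
So (1/2)·q/r = 0.125, i.e. q = 0.25·r.
Substitute into the budget 11·r + 88·q = 528: 33·r = 528, so r* = 16.
Then q* = 0.25·16 = 4.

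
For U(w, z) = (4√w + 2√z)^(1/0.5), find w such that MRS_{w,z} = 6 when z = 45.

w = 5

For CES with ρ = 0.5, MRS = (4/2)·√(z/w).
Setting (4/2)·√(45/w) = 6 gives √(45/w) = 3, so 45/w = 9 and w = 5.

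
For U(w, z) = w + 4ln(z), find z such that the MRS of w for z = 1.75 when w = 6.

z = 7

MU_w = 1, MU_z = 4/z.
MRS = 1 ÷ (4/z).
MRS depends only on z: 0.25·z = 1.75 ⇒ z = 1.75/0.25 = 7.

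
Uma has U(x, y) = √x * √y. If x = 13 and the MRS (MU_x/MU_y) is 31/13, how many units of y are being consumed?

MU_x = 0.5·x^(-0.5)·√y and MU_y = 0.5·√x·y^(-0.5).
MRS = MU_x/MU_y = y/x.
Substitute x = 13: MRS = y/13. Setting y/13 = 31/13 gives y = (31/13)·13 = 31.

y = 31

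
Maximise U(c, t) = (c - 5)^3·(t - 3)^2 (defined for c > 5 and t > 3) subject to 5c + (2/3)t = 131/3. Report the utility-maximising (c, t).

MU_c = 3·(c−5)^2·(t−3)^2, MU_t = 2·(c−5)^3·(t−3).
MRS = (3/2)·(t−3)/(c−5).
Tangency: set MRS = p_c/p_t = 5/(2/3) = 7.5.
So (3/2)·(t − 3)/(c − 5) = 7.5, i.e. (t − 3) = 5·(c − 5).
Rewrite the budget in excess-of-subsistence terms: 5·(c − 5) + (2/3)·(t − 3) = 131/3 − 5·5 − (2/3)·3 = 50/3.
Substituting, (25/3)·(c − 5) = 50/3, so c − 5 = 2 and c* = 7.
Then t − 3 = 5·2 = 10, so t* = 13.

c* = 7, t* = 13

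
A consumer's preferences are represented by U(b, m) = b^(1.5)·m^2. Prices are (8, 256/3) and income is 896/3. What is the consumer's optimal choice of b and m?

b* = 16, m* = 2

MU_b = 1.5·√b·m^2 and MU_m = 2·b^(1.5)·m.
MRS = MU_b/MU_m = (0.75)·m/b.
Tangency: set MRS = p_b/p_m = 8/(256/3) = 3/32.
So (0.75)·m/b = 3/32, i.e. m = 0.125·b.
Substitute into the budget 8·b + (256/3)·m = 896/3: (56/3)·b = 896/3, so b* = 16.
Then m* = 0.125·16 = 2.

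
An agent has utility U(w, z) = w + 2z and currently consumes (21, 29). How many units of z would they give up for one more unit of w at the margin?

MRS = 0.5

MU_w = 1, MU_z = 2, so MRS = 1/2 = 0.5 at every bundle.
At (21, 29): MRS = 0.5.
So at (21, 29) the consumer would give up 0.5 units of z for one more unit of w.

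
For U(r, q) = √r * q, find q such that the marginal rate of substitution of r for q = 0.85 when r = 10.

q = 17

MU_r = 0.5·r^(-0.5)·q and MU_q = √r.
MRS = MU_r/MU_q = (0.5)·q/r.
Substitute r = 10: MRS = q/20. Setting q/20 = 0.85 gives q = 0.85·20 = 17.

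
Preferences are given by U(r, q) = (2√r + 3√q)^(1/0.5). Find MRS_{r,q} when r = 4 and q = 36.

MRS = 2

For CES with ρ = 0.5, MRS = (2/3)·√(q/r).
At (4, 36): MRS = 2.
So at (4, 36) the consumer would give up 2 units of q for one more unit of r.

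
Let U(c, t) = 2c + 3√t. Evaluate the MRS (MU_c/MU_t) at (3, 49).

MU_c = 2, MU_t = 3/(2√t).
MRS = 2 ÷ (3/(2√t)).
At (3, 49): MRS = 28/3.
The indifference curve has slope −28/3 at this bundle.

MRS = 28/3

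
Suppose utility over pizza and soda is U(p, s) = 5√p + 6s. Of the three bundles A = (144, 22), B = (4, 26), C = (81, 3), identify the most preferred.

Bundle A

Evaluate utility at each bundle:
U(A) = 192.000.
U(B) = 166.000.
U(C) = 63.000.
Highest utility is A, so A ≻ B ≻ C.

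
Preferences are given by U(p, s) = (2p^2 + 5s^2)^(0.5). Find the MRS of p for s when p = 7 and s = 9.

MRS = 14/45

For CES with ρ = 2, MRS = (2/5)·(s/p)^(-1).
At (7, 9): MRS = 14/45.
So at (7, 9) the consumer would give up 14/45 units of s for one more unit of p.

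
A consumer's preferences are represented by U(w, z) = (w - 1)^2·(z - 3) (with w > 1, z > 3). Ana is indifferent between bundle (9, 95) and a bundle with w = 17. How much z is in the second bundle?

z = 26

U(9, 95) = 5888.
Set U(17, z) = 5888 and solve.
With w = 17: (17 − 1)^2 = 256, so (z − 3) = 5888/256 = 23.
So z = 3 + 23 = 26.
Check: U(17, 26) = 5888.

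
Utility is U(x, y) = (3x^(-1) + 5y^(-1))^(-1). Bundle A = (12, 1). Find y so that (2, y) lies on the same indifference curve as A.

U depends on (x, y) only through S = 3x^(-1) + 5y^(-1), so equal utility means equal S. At (12, 1): S = 5.25.
With x = 2: 3·2^(-1) = 1.5, so 5y^(-1) = 5.25 − 1.5 = 3.75, i.e. y^(-1) = 0.75.
Hence y = 1/0.75 = 4/3.
Check: U(2, 4/3) = 0.1905.

y = 4/3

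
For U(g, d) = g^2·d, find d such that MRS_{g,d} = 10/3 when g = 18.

d = 30

MU_g = 2·g·d and MU_d = g^2.
MRS = MU_g/MU_d = (2/1)·d/g.
Substitute g = 18: MRS = d/9. Setting d/9 = 10/3 gives d = (10/3)·9 = 30.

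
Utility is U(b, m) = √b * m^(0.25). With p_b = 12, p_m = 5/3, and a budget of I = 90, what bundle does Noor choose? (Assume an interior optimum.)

MU_b = 0.5·b^(-0.5)·m^(0.25) and MU_m = 0.25·√b·m^(-0.75).
MRS = MU_b/MU_m = (2)·m/b.
Tangency: set MRS = p_b/p_m = 12/(5/3) = 7.2.
So (2)·m/b = 7.2, i.e. m = 3.6·b.
Substitute into the budget 12·b + (5/3)·m = 90: 18·b = 90, so b* = 5.
Then m* = 3.6·5 = 18.

b* = 5, m* = 18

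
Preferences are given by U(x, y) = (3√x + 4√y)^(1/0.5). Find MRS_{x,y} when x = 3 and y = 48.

For CES with ρ = 0.5, MRS = (3/4)·√(y/x).
At (3, 48): MRS = 3.
The indifference curve has slope −3 at this bundle.

MRS = 3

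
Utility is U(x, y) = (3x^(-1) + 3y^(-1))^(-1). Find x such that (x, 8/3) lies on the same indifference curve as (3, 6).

U depends on (x, y) only through S = 3x^(-1) + 3y^(-1), so equal utility means equal S. At (3, 6): S = 1.5.
With y = 8/3: 3·(8/3)^(-1) = 1.125, so 3x^(-1) = 1.5 − 1.125 = 0.375, i.e. x^(-1) = 0.125.
Hence x = 1/0.125 = 8.
Check: U(8, 8/3) = 0.6667.

x = 8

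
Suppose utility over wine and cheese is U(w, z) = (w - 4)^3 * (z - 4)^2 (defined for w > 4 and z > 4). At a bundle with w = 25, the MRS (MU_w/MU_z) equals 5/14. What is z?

MU_w = 3·(w−4)^2·(z−4)^2, MU_z = 2·(w−4)^3·(z−4).
MRS = (3/2)·(z−4)/(w−4).
Substitute w = 25: MRS = (z − 4)/14. Setting this equal to 5/14 gives z − 4 = (5/14)·14 = 5, so z = 9.

z = 9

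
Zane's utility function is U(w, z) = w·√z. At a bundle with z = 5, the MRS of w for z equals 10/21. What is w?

MU_w = √z and MU_z = 0.5·w·z^(-0.5).
MRS = MU_w/MU_z = (2)·z/w.
Substitute z = 5: MRS = 10/w. Setting 10/w = 10/21 gives w = 10/(10/21) = 21.

w = 21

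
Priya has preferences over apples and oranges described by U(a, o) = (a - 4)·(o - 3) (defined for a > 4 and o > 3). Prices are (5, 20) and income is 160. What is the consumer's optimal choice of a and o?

a* = 12, o* = 5

MU_a = (o−3), MU_o = (a−4).
MRS = (o−3)/(a−4).
Tangency: set MRS = p_a/p_o = 5/20 = 0.25.
So (o − 3)/(a − 4) = 0.25, i.e. (o − 3) = 0.25·(a − 4).
Rewrite the budget in excess-of-subsistence terms: 5·(a − 4) + 20·(o − 3) = 160 − 5·4 − 20·3 = 80.
Substituting, 10·(a − 4) = 80, so a − 4 = 8 and a* = 12.
Then o − 3 = 0.25·8 = 2, so o* = 5.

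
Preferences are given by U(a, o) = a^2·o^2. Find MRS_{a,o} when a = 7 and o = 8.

MU_a = 2·a·o^2 and MU_o = 2·a^2·o.
MRS = MU_a/MU_o = o/a.
At (7, 8): MRS = 8/7.
So at (7, 8) the consumer would give up 8/7 units of o for one more unit of a.

MRS = 8/7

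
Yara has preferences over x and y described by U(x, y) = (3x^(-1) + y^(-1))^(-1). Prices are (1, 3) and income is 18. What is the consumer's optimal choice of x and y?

For CES with ρ = -1, MRS = (3/1)·(y/x)^2.
Tangency: set MRS = p_x/p_y = 1/3.
So (y/x)^2 = 1/9; taking the square root, y/x = 1/3, i.e. y = (1/3)·x.
Substitute into the budget 1·x + 3·y = 18: 2·x = 18, so x* = 9 and y* = (1/3)·9 = 3.

x* = 9, y* = 3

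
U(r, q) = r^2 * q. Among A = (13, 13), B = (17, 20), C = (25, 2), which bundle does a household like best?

Evaluate utility at each bundle:
U(A) = 2197.
U(B) = 5780.
U(C) = 1250.
Highest utility is B, so B ≻ A ≻ C.

Bundle B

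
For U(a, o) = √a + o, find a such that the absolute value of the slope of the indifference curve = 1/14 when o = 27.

a = 49

MU_a = 1/(2√a), MU_o = 1.
MRS = 1/(2√a) ÷ 1.
MRS depends only on a: 0.5/√a = 1/14 ⇒ √a = 0.5/(1/14) = 7 ⇒ a = 49.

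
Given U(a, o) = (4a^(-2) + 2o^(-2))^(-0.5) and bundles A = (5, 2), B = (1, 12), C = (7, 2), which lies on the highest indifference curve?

Bundle C

Evaluate utility at each bundle:
U(A) = 1.231.
U(B) = 0.499.
U(C) = 1.311.
Highest utility is C, so C ≻ A ≻ B.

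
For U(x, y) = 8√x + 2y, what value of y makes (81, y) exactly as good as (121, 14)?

y = 22

U(121, 14) = 116.
Set U(81, y) = 116 and solve.
With x = 81: √81 = 9, so 2y = 116 − 8·9 = 44 and y = 22.
Check: U(81, 22) = 116.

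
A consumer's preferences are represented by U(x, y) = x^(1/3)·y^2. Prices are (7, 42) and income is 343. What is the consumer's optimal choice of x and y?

x* = 7, y* = 7

MU_x = 1/3·x^(-2/3)·y^2 and MU_y = 2·x^(1/3)·y.
MRS = MU_x/MU_y = (1/6)·y/x.
Tangency: set MRS = p_x/p_y = 7/42 = 1/6.
So (1/6)·y/x = 1/6, i.e. y = x.
Substitute into the budget 7·x + 42·y = 343: 49·x = 343, so x* = 7.
Then y* = 7.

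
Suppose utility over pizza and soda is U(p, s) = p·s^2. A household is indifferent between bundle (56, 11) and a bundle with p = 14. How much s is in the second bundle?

U(56, 11) = 6776.
Set U(14, s) = 6776 and solve.
With p = 14: s^2 = 6776/14 = 484; taking the square root, s = 22.
Check: U(14, 22) = 6776.

s = 22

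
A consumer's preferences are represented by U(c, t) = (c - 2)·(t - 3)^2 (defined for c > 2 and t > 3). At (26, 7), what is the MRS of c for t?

MU_c = (t−3)^2, MU_t = 2·(c−2)·(t−3).
MRS = (1/2)·(t−3)/(c−2).
At (26, 7): MRS = 1/12.
So at (26, 7) the consumer would give up 1/12 units of t for one more unit of c.

MRS = 1/12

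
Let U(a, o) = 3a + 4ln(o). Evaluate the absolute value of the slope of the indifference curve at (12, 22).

MRS = 16.5

MU_a = 3, MU_o = 4/o.
MRS = 3 ÷ (4/o).
At (12, 22): MRS = 16.5.
The indifference curve has slope −16.5 at this bundle.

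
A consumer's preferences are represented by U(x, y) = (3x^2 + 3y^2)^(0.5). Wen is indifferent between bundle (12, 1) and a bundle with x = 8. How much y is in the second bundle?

U depends on (x, y) only through S = 3x^2 + 3y^2, so equal utility means equal S. At (12, 1): S = 435.
With x = 8: 3·8^2 = 192, so 3y^2 = 435 − 192 = 243, i.e. y^2 = 81.
Hence y = √81 = 9.
Check: U(8, 9) = 20.8567.

y = 9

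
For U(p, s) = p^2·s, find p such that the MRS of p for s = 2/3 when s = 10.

MU_p = 2·p·s and MU_s = p^2.
MRS = MU_p/MU_s = (2/1)·s/p.
Substitute s = 10: MRS = 20/p. Setting 20/p = 2/3 gives p = 20/(2/3) = 30.

p = 30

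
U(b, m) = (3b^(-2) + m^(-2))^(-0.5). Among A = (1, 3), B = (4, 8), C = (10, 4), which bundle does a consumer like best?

Bundle C

Evaluate utility at each bundle:
U(A) = 0.567.
U(B) = 2.219.
U(C) = 3.288.
Highest utility is C, so C ≻ B ≻ A.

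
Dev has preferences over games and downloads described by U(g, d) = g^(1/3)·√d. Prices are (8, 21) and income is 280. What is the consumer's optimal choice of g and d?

MU_g = 1/3·g^(-2/3)·√d and MU_d = 0.5·g^(1/3)·d^(-0.5).
MRS = MU_g/MU_d = (2/3)·d/g.
Tangency: set MRS = p_g/p_d = 8/21.
So (2/3)·d/g = 8/21, i.e. d = (4/7)·g.
Substitute into the budget 8·g + 21·d = 280: 20·g = 280, so g* = 14.
Then d* = (4/7)·14 = 8.

g* = 14, d* = 8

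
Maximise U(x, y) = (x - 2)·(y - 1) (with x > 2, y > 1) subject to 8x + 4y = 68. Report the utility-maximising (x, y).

x* = 5, y* = 7

MU_x = (y−1), MU_y = (x−2).
MRS = (y−1)/(x−2).
Tangency: set MRS = p_x/p_y = 8/4 = 2.
So (y − 1)/(x − 2) = 2, i.e. (y − 1) = 2·(x − 2).
Rewrite the budget in excess-of-subsistence terms: 8·(x − 2) + 4·(y − 1) = 68 − 8·2 − 4·1 = 48.
Substituting, 16·(x − 2) = 48, so x − 2 = 3 and x* = 5.
Then y − 1 = 2·3 = 6, so y* = 7.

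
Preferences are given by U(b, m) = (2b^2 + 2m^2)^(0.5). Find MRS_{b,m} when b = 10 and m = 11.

For CES with ρ = 2, MRS = (m/b)^(-1).
At (10, 11): MRS = 10/11.
So at (10, 11) the consumer would give up 10/11 units of m for one more unit of b.

MRS = 10/11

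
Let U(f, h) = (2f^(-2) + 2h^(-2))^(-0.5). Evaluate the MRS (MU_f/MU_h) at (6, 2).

For CES with ρ = -2, MRS = (h/f)^3.
At (6, 2): MRS = 1/27.
The indifference curve has slope −1/27 at this bundle.

MRS = 1/27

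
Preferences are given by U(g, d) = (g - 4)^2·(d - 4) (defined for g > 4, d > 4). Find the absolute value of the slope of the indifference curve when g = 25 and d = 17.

MU_g = 2·(g−4)·(d−4), MU_d = (g−4)^2.
MRS = (2/1)·(d−4)/(g−4).
At (25, 17): MRS = 26/21.
So at (25, 17) the consumer would give up 26/21 units of d for one more unit of g.

MRS = 26/21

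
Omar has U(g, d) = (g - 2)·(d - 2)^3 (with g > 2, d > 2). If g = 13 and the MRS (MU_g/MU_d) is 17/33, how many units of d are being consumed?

d = 19

MU_g = (d−2)^3, MU_d = 3·(g−2)·(d−2)^2.
MRS = (1/3)·(d−2)/(g−2).
Substitute g = 13: MRS = (d − 2)/33. Setting this equal to 17/33 gives d − 2 = (17/33)·33 = 17, so d = 19.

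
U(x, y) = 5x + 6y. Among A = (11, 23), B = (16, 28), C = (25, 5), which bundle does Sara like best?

Evaluate utility at each bundle:
U(A) = 193.
U(B) = 248.
U(C) = 155.
Highest utility is B, so B ≻ A ≻ C.

Bundle B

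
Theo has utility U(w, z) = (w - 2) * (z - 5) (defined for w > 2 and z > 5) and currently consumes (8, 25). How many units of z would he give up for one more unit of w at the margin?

MRS = 10/3

MU_w = (z−5), MU_z = (w−2).
MRS = (z−5)/(w−2).
At (8, 25): MRS = 10/3.
That is, one extra unit of w is worth 10/3 units of z at the margin.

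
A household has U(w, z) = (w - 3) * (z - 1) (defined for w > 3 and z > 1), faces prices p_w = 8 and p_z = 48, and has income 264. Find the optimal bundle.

MU_w = (z−1), MU_z = (w−3).
MRS = (z−1)/(w−3).
Tangency: set MRS = p_w/p_z = 8/48 = 1/6.
So (z − 1)/(w − 3) = 1/6, i.e. (z − 1) = (1/6)·(w − 3).
Rewrite the budget in excess-of-subsistence terms: 8·(w − 3) + 48·(z − 1) = 264 − 8·3 − 48·1 = 192.
Substituting, 16·(w − 3) = 192, so w − 3 = 12 and w* = 15.
Then z − 1 = (1/6)·12 = 2, so z* = 3.

w* = 15, z* = 3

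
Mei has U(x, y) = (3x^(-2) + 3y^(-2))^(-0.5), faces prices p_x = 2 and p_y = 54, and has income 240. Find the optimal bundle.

x* = 12, y* = 4

For CES with ρ = -2, MRS = (y/x)^3.
Tangency: set MRS = p_x/p_y = 2/54 = 1/27.
So (y/x)^3 = 1/27; taking the cube root, y/x = 1/3, i.e. y = (1/3)·x.
Substitute into the budget 2·x + 54·y = 240: 20·x = 240, so x* = 12 and y* = (1/3)·12 = 4.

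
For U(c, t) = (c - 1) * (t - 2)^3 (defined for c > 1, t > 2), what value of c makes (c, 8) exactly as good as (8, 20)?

U(8, 20) = 40824.
Set U(c, 8) = 40824 and solve.
With t = 8: (8 − 2)^3 = 216, so (c − 1) = 40824/216 = 189.
So c = 1 + 189 = 190.
Check: U(190, 8) = 40824.

c = 190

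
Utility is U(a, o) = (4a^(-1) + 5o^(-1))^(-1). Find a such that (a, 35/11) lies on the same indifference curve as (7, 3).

a = 6

U depends on (a, o) only through S = 4a^(-1) + 5o^(-1), so equal utility means equal S. At (7, 3): S = 47/21.
With o = 35/11: 5·(35/11)^(-1) = 11/7, so 4a^(-1) = 47/21 − 11/7 = 2/3, i.e. a^(-1) = 1/6.
Hence a = 1/(1/6) = 6.
Check: U(6, 35/11) = 0.4468.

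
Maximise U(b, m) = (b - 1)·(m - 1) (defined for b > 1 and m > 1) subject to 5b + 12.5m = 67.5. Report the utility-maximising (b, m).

MU_b = (m−1), MU_m = (b−1).
MRS = (m−1)/(b−1).
Tangency: set MRS = p_b/p_m = 5/12.5 = 0.4.
So (m − 1)/(b − 1) = 0.4, i.e. (m − 1) = 0.4·(b − 1).
Rewrite the budget in excess-of-subsistence terms: 5·(b − 1) + 12.5·(m − 1) = 67.5 − 5·1 − 12.5·1 = 50.
Substituting, 10·(b − 1) = 50, so b − 1 = 5 and b* = 6.
Then m − 1 = 0.4·5 = 2, so m* = 3.

b* = 6, m* = 3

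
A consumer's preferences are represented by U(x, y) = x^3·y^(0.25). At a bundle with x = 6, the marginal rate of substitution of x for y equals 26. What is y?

y = 13

MU_x = 3·x^2·y^(0.25) and MU_y = 0.25·x^3·y^(-0.75).
MRS = MU_x/MU_y = (12)·y/x.
Substitute x = 6: MRS = y/0.5. Setting y/0.5 = 26 gives y = 26·0.5 = 13.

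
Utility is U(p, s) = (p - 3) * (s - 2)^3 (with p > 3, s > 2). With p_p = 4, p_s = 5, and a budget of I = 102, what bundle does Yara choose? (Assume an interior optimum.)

p* = 8, s* = 14

MU_p = (s−2)^3, MU_s = 3·(p−3)·(s−2)^2.
MRS = (1/3)·(s−2)/(p−3).
Tangency: set MRS = p_p/p_s = 4/5 = 0.8.
So (1/3)·(s − 2)/(p − 3) = 0.8, i.e. (s − 2) = 2.4·(p − 3).
Rewrite the budget in excess-of-subsistence terms: 4·(p − 3) + 5·(s − 2) = 102 − 4·3 − 5·2 = 80.
Substituting, 16·(p − 3) = 80, so p − 3 = 5 and p* = 8.
Then s − 2 = 2.4·5 = 12, so s* = 14.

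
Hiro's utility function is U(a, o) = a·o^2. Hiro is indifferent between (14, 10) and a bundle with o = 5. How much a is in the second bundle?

a = 56

U(14, 10) = 1400.
Set U(a, 5) = 1400 and solve.
With o = 5: 5^2 = 25, so a = 1400/25 = 56.
Check: U(56, 5) = 1400.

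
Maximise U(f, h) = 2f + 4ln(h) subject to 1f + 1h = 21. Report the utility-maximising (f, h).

f* = 19, h* = 2

MU_f = 2, MU_h = 4/h.
MRS = 2 ÷ (4/h).
Tangency: set MRS = p_f/p_h = 1/1 = 1.
MRS depends only on h: 0.5·h = 1 ⇒ h* = 1/0.5 = 2.
From the budget, 1·f = 21 − 1·2 = 19, so f* = 19.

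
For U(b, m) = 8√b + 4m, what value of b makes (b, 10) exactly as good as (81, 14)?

U(81, 14) = 128.
Set U(b, 10) = 128 and solve.
With m = 10: 8√b = 128 − 4·10 = 88, so √b = 11 and b = 121.
Check: U(121, 10) = 128.

b = 121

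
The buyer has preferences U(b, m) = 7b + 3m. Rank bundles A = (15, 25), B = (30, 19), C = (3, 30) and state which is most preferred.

Bundle B

Evaluate utility at each bundle:
U(A) = 180.
U(B) = 267.
U(C) = 111.
Highest utility is B, so B ≻ A ≻ C.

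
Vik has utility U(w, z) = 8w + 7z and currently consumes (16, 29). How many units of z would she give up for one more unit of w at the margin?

MRS = 8/7

MU_w = 8, MU_z = 7, so MRS = 8/7 at every bundle.
At (16, 29): MRS = 8/7.
So at (16, 29) the consumer would give up 8/7 units of z for one more unit of w.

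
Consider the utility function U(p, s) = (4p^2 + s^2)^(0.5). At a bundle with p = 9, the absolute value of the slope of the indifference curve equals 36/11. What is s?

For CES with ρ = 2, MRS = (4/1)·(s/p)^(-1).
Setting (4/1)·(s/9)^(-1) = 36/11 gives (s/9)^(-1) = 9/11, so s/9 = 11/9 and s = 11.

s = 11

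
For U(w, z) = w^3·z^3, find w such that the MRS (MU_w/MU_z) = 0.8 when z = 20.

MU_w = 3·w^2·z^3 and MU_z = 3·w^3·z^2.
MRS = MU_w/MU_z = z/w.
Substitute z = 20: MRS = 20/w. Setting 20/w = 0.8 gives w = 20/0.8 = 25.

w = 25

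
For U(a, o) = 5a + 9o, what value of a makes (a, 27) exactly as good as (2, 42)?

a = 29

U(2, 42) = 388.
Set U(a, 27) = 388 and solve.
5a + 9·27 = 388 ⇒ 5a = 145 ⇒ a = 29.
Check: U(29, 27) = 388.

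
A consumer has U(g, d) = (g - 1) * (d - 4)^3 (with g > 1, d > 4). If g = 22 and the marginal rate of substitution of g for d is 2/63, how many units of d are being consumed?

d = 6

MU_g = (d−4)^3, MU_d = 3·(g−1)·(d−4)^2.
MRS = (1/3)·(d−4)/(g−1).
Substitute g = 22: MRS = (d − 4)/63. Setting this equal to 2/63 gives d − 4 = (2/63)·63 = 2, so d = 6.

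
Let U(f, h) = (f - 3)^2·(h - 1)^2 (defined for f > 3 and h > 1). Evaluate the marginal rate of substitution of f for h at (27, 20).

MU_f = 2·(f−3)·(h−1)^2, MU_h = 2·(f−3)^2·(h−1).
MRS = (h−1)/(f−3).
At (27, 20): MRS = 19/24.
The indifference curve has slope −19/24 at this bundle.

MRS = 19/24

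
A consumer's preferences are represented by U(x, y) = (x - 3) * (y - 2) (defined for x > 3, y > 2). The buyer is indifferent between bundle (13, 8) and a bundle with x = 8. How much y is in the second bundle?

y = 14

U(13, 8) = 60.
Set U(8, y) = 60 and solve.
With x = 8: (8 − 3) = 5, so (y − 2) = 60/5 = 12.
So y = 2 + 12 = 14.
Check: U(8, 14) = 60.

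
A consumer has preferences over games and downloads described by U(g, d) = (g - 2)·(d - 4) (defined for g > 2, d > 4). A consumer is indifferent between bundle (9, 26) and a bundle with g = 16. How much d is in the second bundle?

d = 15

U(9, 26) = 154.
Set U(16, d) = 154 and solve.
With g = 16: (16 − 2) = 14, so (d − 4) = 154/14 = 11.
So d = 4 + 11 = 15.
Check: U(16, 15) = 154.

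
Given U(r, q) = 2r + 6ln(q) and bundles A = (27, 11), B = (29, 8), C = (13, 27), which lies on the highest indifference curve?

Bundle B

Evaluate utility at each bundle:
U(A) = 68.387.
U(B) = 70.477.
U(C) = 45.775.
Highest utility is B, so B ≻ A ≻ C.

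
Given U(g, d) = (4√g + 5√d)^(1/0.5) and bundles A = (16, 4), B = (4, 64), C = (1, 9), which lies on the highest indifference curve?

Bundle B

Evaluate utility at each bundle:
U(A) = 676.000.
U(B) = 2304.000.
U(C) = 361.000.
Highest utility is B, so B ≻ A ≻ C.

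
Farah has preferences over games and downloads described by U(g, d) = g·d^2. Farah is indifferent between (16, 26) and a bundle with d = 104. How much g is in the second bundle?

g = 1

U(16, 26) = 10816.
Set U(g, 104) = 10816 and solve.
With d = 104: 104^2 = 10816, so g = 10816/10816 = 1.
Check: U(1, 104) = 10816.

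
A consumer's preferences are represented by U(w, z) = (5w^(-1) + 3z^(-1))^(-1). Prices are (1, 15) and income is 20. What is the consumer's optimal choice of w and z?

w* = 5, z* = 1

For CES with ρ = -1, MRS = (5/3)·(z/w)^2.
Tangency: set MRS = p_w/p_z = 1/15.
So (z/w)^2 = 1/25; taking the square root, z/w = 0.2, i.e. z = 0.2·w.
Substitute into the budget 1·w + 15·z = 20: 4·w = 20, so w* = 5 and z* = 0.2·5 = 1.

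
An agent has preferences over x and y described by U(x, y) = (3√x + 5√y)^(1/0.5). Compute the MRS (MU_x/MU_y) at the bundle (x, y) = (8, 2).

For CES with ρ = 0.5, MRS = (3/5)·√(y/x).
At (8, 2): MRS = 0.3.
That is, one extra unit of x is worth 0.3 units of y at the margin.

MRS = 0.3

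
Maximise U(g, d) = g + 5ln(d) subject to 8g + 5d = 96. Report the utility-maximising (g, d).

MU_g = 1, MU_d = 5/d.
MRS = 1 ÷ (5/d).
Tangency: set MRS = p_g/p_d = 8/5 = 1.6.
MRS depends only on d: 0.2·d = 1.6 ⇒ d* = 1.6/0.2 = 8.
From the budget, 8·g = 96 − 5·8 = 56, so g* = 7.

g* = 7, d* = 8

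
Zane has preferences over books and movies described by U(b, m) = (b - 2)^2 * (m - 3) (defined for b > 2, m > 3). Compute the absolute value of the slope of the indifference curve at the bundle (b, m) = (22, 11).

MRS = 0.8

MU_b = 2·(b−2)·(m−3), MU_m = (b−2)^2.
MRS = (2/1)·(m−3)/(b−2).
At (22, 11): MRS = 0.8.
The indifference curve has slope −0.8 at this bundle.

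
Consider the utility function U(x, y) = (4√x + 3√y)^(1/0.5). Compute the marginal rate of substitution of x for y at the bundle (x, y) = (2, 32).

MRS = 16/3

For CES with ρ = 0.5, MRS = (4/3)·√(y/x).
At (2, 32): MRS = 16/3.
The indifference curve has slope −16/3 at this bundle.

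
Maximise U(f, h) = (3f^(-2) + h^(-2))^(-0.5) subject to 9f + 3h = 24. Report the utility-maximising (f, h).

For CES with ρ = -2, MRS = (3/1)·(h/f)^3.
Tangency: set MRS = p_f/p_h = 9/3 = 3.
So (h/f)^3 = 1; taking the cube root, h/f = 1, i.e. h = f.
Substitute into the budget 9·f + 3·h = 24: 12·f = 24, so f* = 2 and h* = 2.

f* = 2, h* = 2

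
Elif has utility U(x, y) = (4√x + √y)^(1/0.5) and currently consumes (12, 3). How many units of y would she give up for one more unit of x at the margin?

MRS = 2

For CES with ρ = 0.5, MRS = (4/1)·√(y/x).
At (12, 3): MRS = 2.
So at (12, 3) the consumer would give up 2 units of y for one more unit of x.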